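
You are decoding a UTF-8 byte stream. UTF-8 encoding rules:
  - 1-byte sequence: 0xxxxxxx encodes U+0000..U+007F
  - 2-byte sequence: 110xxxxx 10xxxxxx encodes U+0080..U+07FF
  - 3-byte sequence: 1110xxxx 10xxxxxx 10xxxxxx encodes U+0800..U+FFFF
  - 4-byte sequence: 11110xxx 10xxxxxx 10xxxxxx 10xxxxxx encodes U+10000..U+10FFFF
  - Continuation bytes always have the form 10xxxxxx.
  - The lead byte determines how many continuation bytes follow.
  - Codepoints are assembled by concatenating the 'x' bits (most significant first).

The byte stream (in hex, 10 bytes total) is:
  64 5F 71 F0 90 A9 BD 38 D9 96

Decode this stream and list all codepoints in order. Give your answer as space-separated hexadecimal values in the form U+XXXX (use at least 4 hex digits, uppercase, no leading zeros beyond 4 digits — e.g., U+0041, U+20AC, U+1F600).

Byte[0]=64: 1-byte ASCII. cp=U+0064
Byte[1]=5F: 1-byte ASCII. cp=U+005F
Byte[2]=71: 1-byte ASCII. cp=U+0071
Byte[3]=F0: 4-byte lead, need 3 cont bytes. acc=0x0
Byte[4]=90: continuation. acc=(acc<<6)|0x10=0x10
Byte[5]=A9: continuation. acc=(acc<<6)|0x29=0x429
Byte[6]=BD: continuation. acc=(acc<<6)|0x3D=0x10A7D
Completed: cp=U+10A7D (starts at byte 3)
Byte[7]=38: 1-byte ASCII. cp=U+0038
Byte[8]=D9: 2-byte lead, need 1 cont bytes. acc=0x19
Byte[9]=96: continuation. acc=(acc<<6)|0x16=0x656
Completed: cp=U+0656 (starts at byte 8)

Answer: U+0064 U+005F U+0071 U+10A7D U+0038 U+0656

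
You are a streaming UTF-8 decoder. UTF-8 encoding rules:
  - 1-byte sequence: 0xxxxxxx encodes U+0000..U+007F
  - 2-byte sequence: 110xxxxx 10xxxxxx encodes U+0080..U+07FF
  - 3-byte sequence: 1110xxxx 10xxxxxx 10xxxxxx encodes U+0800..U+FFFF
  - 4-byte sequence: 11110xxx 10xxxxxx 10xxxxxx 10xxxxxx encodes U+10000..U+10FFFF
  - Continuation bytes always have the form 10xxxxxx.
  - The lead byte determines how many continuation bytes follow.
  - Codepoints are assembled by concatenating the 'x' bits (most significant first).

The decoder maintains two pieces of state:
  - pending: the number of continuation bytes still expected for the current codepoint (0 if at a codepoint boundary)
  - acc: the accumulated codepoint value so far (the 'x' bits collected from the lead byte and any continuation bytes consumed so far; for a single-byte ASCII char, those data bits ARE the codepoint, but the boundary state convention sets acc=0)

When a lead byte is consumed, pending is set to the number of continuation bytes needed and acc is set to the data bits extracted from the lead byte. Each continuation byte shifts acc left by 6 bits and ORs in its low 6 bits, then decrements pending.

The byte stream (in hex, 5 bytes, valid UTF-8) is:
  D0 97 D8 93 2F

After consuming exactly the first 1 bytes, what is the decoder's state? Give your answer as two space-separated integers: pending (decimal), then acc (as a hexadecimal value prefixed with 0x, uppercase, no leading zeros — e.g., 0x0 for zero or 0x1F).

Byte[0]=D0: 2-byte lead. pending=1, acc=0x10

Answer: 1 0x10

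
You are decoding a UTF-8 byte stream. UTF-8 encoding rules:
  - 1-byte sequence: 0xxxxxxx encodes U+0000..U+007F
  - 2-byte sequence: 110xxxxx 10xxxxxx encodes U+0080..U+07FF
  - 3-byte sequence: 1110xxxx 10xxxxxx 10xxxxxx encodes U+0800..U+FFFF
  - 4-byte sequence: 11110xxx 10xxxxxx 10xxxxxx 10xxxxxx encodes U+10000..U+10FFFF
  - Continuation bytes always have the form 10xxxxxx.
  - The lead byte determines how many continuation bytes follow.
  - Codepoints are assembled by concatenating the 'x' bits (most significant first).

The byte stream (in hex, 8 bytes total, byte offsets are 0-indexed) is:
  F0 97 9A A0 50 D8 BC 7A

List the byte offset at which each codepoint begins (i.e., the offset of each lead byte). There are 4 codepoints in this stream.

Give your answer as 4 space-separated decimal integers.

Byte[0]=F0: 4-byte lead, need 3 cont bytes. acc=0x0
Byte[1]=97: continuation. acc=(acc<<6)|0x17=0x17
Byte[2]=9A: continuation. acc=(acc<<6)|0x1A=0x5DA
Byte[3]=A0: continuation. acc=(acc<<6)|0x20=0x176A0
Completed: cp=U+176A0 (starts at byte 0)
Byte[4]=50: 1-byte ASCII. cp=U+0050
Byte[5]=D8: 2-byte lead, need 1 cont bytes. acc=0x18
Byte[6]=BC: continuation. acc=(acc<<6)|0x3C=0x63C
Completed: cp=U+063C (starts at byte 5)
Byte[7]=7A: 1-byte ASCII. cp=U+007A

Answer: 0 4 5 7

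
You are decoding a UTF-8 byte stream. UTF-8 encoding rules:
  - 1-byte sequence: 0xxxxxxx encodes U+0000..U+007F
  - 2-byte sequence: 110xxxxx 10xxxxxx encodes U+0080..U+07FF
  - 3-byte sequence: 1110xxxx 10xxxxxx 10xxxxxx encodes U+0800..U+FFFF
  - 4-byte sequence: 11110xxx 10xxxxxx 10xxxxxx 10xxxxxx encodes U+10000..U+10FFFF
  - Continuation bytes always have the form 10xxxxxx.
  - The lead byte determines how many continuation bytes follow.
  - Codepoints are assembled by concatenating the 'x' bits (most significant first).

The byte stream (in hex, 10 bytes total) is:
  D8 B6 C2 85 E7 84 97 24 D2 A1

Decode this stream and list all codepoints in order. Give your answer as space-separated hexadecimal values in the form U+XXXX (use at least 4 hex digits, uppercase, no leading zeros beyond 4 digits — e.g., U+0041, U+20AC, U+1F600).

Answer: U+0636 U+0085 U+7117 U+0024 U+04A1

Derivation:
Byte[0]=D8: 2-byte lead, need 1 cont bytes. acc=0x18
Byte[1]=B6: continuation. acc=(acc<<6)|0x36=0x636
Completed: cp=U+0636 (starts at byte 0)
Byte[2]=C2: 2-byte lead, need 1 cont bytes. acc=0x2
Byte[3]=85: continuation. acc=(acc<<6)|0x05=0x85
Completed: cp=U+0085 (starts at byte 2)
Byte[4]=E7: 3-byte lead, need 2 cont bytes. acc=0x7
Byte[5]=84: continuation. acc=(acc<<6)|0x04=0x1C4
Byte[6]=97: continuation. acc=(acc<<6)|0x17=0x7117
Completed: cp=U+7117 (starts at byte 4)
Byte[7]=24: 1-byte ASCII. cp=U+0024
Byte[8]=D2: 2-byte lead, need 1 cont bytes. acc=0x12
Byte[9]=A1: continuation. acc=(acc<<6)|0x21=0x4A1
Completed: cp=U+04A1 (starts at byte 8)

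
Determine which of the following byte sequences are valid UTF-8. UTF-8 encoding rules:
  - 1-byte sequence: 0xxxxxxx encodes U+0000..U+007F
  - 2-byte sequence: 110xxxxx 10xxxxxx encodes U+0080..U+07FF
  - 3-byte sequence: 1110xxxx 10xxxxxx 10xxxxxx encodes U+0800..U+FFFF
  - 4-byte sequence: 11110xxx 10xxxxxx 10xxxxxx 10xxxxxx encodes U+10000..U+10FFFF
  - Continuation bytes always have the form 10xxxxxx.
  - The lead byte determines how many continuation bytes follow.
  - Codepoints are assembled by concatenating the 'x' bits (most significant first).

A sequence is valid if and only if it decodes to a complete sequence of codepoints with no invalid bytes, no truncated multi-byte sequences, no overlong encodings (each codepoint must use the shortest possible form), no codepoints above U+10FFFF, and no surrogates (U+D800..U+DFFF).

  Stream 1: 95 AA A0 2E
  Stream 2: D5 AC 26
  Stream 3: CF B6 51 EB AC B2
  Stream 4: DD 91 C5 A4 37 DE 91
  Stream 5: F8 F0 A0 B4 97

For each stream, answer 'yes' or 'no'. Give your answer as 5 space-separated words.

Stream 1: error at byte offset 0. INVALID
Stream 2: decodes cleanly. VALID
Stream 3: decodes cleanly. VALID
Stream 4: decodes cleanly. VALID
Stream 5: error at byte offset 0. INVALID

Answer: no yes yes yes no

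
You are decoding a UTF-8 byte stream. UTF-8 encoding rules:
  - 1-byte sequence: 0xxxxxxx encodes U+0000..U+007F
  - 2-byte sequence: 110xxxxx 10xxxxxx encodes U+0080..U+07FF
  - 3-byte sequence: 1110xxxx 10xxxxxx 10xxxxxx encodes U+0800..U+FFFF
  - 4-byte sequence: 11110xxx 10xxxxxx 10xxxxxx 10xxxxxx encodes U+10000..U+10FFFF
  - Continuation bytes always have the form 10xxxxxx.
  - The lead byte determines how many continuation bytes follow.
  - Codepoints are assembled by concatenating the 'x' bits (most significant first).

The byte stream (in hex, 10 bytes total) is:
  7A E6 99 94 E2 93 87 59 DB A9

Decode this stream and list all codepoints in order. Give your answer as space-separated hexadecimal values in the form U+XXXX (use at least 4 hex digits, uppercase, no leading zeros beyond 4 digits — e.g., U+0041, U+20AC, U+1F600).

Byte[0]=7A: 1-byte ASCII. cp=U+007A
Byte[1]=E6: 3-byte lead, need 2 cont bytes. acc=0x6
Byte[2]=99: continuation. acc=(acc<<6)|0x19=0x199
Byte[3]=94: continuation. acc=(acc<<6)|0x14=0x6654
Completed: cp=U+6654 (starts at byte 1)
Byte[4]=E2: 3-byte lead, need 2 cont bytes. acc=0x2
Byte[5]=93: continuation. acc=(acc<<6)|0x13=0x93
Byte[6]=87: continuation. acc=(acc<<6)|0x07=0x24C7
Completed: cp=U+24C7 (starts at byte 4)
Byte[7]=59: 1-byte ASCII. cp=U+0059
Byte[8]=DB: 2-byte lead, need 1 cont bytes. acc=0x1B
Byte[9]=A9: continuation. acc=(acc<<6)|0x29=0x6E9
Completed: cp=U+06E9 (starts at byte 8)

Answer: U+007A U+6654 U+24C7 U+0059 U+06E9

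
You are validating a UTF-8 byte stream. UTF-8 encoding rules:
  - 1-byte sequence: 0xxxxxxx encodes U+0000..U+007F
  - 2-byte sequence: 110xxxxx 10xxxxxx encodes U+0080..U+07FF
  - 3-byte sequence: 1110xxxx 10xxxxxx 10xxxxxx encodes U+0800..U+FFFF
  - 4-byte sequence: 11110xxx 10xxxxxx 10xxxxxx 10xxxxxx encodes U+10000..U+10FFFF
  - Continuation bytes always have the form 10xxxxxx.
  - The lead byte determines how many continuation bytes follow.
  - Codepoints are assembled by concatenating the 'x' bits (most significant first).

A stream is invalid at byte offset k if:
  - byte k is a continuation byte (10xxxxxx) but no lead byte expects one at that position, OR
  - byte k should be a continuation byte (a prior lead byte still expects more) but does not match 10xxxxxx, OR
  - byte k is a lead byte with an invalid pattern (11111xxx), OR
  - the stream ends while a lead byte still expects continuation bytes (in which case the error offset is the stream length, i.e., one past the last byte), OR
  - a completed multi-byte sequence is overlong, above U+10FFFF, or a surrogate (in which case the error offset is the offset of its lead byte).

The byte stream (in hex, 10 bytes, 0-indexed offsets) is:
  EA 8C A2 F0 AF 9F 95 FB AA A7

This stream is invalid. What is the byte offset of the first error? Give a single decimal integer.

Byte[0]=EA: 3-byte lead, need 2 cont bytes. acc=0xA
Byte[1]=8C: continuation. acc=(acc<<6)|0x0C=0x28C
Byte[2]=A2: continuation. acc=(acc<<6)|0x22=0xA322
Completed: cp=U+A322 (starts at byte 0)
Byte[3]=F0: 4-byte lead, need 3 cont bytes. acc=0x0
Byte[4]=AF: continuation. acc=(acc<<6)|0x2F=0x2F
Byte[5]=9F: continuation. acc=(acc<<6)|0x1F=0xBDF
Byte[6]=95: continuation. acc=(acc<<6)|0x15=0x2F7D5
Completed: cp=U+2F7D5 (starts at byte 3)
Byte[7]=FB: INVALID lead byte (not 0xxx/110x/1110/11110)

Answer: 7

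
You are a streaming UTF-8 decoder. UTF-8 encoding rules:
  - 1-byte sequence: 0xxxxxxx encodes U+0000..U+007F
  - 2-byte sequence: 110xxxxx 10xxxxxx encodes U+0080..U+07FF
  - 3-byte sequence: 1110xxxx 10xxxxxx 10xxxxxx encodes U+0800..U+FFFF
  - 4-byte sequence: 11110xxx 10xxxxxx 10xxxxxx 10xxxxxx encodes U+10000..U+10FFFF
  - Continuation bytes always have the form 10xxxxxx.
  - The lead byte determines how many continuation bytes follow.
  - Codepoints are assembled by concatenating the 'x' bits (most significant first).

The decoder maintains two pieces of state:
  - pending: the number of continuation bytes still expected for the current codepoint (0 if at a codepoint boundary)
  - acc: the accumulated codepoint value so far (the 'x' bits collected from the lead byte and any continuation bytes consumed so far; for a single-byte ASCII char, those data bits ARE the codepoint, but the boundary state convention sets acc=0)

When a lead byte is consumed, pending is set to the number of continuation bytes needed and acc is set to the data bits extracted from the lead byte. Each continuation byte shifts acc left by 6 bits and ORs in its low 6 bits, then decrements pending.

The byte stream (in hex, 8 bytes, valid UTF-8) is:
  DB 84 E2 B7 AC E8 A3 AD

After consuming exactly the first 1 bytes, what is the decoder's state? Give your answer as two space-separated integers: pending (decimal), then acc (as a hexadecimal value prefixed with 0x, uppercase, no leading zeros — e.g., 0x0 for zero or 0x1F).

Answer: 1 0x1B

Derivation:
Byte[0]=DB: 2-byte lead. pending=1, acc=0x1B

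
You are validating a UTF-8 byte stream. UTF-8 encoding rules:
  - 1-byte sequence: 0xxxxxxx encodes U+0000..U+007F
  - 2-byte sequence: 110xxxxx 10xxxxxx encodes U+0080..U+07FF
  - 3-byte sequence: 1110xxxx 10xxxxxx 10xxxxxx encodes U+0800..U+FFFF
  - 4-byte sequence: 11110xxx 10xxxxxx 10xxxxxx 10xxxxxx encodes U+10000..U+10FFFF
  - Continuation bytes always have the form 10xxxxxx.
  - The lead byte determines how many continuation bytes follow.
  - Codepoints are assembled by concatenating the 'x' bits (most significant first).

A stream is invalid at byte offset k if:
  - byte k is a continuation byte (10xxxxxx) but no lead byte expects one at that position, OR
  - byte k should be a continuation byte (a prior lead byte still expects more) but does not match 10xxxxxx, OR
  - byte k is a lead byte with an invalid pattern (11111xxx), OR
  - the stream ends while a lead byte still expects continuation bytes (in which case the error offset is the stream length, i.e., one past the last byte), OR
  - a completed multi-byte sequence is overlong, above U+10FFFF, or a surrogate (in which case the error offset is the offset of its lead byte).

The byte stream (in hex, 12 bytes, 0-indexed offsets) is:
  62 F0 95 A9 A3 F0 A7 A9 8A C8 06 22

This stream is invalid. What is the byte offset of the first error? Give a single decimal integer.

Answer: 10

Derivation:
Byte[0]=62: 1-byte ASCII. cp=U+0062
Byte[1]=F0: 4-byte lead, need 3 cont bytes. acc=0x0
Byte[2]=95: continuation. acc=(acc<<6)|0x15=0x15
Byte[3]=A9: continuation. acc=(acc<<6)|0x29=0x569
Byte[4]=A3: continuation. acc=(acc<<6)|0x23=0x15A63
Completed: cp=U+15A63 (starts at byte 1)
Byte[5]=F0: 4-byte lead, need 3 cont bytes. acc=0x0
Byte[6]=A7: continuation. acc=(acc<<6)|0x27=0x27
Byte[7]=A9: continuation. acc=(acc<<6)|0x29=0x9E9
Byte[8]=8A: continuation. acc=(acc<<6)|0x0A=0x27A4A
Completed: cp=U+27A4A (starts at byte 5)
Byte[9]=C8: 2-byte lead, need 1 cont bytes. acc=0x8
Byte[10]=06: expected 10xxxxxx continuation. INVALID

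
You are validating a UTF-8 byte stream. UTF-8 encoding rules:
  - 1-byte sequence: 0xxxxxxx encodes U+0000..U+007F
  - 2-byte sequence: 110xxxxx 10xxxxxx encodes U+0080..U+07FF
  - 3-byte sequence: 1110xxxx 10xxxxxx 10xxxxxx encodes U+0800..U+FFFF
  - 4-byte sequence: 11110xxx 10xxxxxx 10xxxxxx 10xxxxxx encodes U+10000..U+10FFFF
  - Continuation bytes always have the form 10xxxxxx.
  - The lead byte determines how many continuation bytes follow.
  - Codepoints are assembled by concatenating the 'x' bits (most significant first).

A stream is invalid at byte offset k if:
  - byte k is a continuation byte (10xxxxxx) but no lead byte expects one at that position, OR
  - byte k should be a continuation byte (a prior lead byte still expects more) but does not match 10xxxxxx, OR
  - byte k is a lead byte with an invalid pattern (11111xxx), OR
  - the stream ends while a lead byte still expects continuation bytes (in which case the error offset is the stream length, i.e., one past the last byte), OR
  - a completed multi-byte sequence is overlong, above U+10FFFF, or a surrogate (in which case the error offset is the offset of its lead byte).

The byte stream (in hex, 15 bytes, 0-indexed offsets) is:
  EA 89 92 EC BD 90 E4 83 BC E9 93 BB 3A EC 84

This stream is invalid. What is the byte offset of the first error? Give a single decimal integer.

Answer: 15

Derivation:
Byte[0]=EA: 3-byte lead, need 2 cont bytes. acc=0xA
Byte[1]=89: continuation. acc=(acc<<6)|0x09=0x289
Byte[2]=92: continuation. acc=(acc<<6)|0x12=0xA252
Completed: cp=U+A252 (starts at byte 0)
Byte[3]=EC: 3-byte lead, need 2 cont bytes. acc=0xC
Byte[4]=BD: continuation. acc=(acc<<6)|0x3D=0x33D
Byte[5]=90: continuation. acc=(acc<<6)|0x10=0xCF50
Completed: cp=U+CF50 (starts at byte 3)
Byte[6]=E4: 3-byte lead, need 2 cont bytes. acc=0x4
Byte[7]=83: continuation. acc=(acc<<6)|0x03=0x103
Byte[8]=BC: continuation. acc=(acc<<6)|0x3C=0x40FC
Completed: cp=U+40FC (starts at byte 6)
Byte[9]=E9: 3-byte lead, need 2 cont bytes. acc=0x9
Byte[10]=93: continuation. acc=(acc<<6)|0x13=0x253
Byte[11]=BB: continuation. acc=(acc<<6)|0x3B=0x94FB
Completed: cp=U+94FB (starts at byte 9)
Byte[12]=3A: 1-byte ASCII. cp=U+003A
Byte[13]=EC: 3-byte lead, need 2 cont bytes. acc=0xC
Byte[14]=84: continuation. acc=(acc<<6)|0x04=0x304
Byte[15]: stream ended, expected continuation. INVALID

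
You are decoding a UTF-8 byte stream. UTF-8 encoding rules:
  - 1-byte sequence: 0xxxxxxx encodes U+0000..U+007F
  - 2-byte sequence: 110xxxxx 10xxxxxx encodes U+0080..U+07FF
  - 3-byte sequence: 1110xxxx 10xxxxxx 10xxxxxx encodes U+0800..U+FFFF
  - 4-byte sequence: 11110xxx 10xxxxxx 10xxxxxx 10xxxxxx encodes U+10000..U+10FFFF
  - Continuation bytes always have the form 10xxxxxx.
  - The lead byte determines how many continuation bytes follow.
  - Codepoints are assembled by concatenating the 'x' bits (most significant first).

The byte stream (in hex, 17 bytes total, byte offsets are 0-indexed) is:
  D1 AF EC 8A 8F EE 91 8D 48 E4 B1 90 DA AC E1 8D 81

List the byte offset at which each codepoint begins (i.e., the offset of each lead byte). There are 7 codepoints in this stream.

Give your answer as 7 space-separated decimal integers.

Answer: 0 2 5 8 9 12 14

Derivation:
Byte[0]=D1: 2-byte lead, need 1 cont bytes. acc=0x11
Byte[1]=AF: continuation. acc=(acc<<6)|0x2F=0x46F
Completed: cp=U+046F (starts at byte 0)
Byte[2]=EC: 3-byte lead, need 2 cont bytes. acc=0xC
Byte[3]=8A: continuation. acc=(acc<<6)|0x0A=0x30A
Byte[4]=8F: continuation. acc=(acc<<6)|0x0F=0xC28F
Completed: cp=U+C28F (starts at byte 2)
Byte[5]=EE: 3-byte lead, need 2 cont bytes. acc=0xE
Byte[6]=91: continuation. acc=(acc<<6)|0x11=0x391
Byte[7]=8D: continuation. acc=(acc<<6)|0x0D=0xE44D
Completed: cp=U+E44D (starts at byte 5)
Byte[8]=48: 1-byte ASCII. cp=U+0048
Byte[9]=E4: 3-byte lead, need 2 cont bytes. acc=0x4
Byte[10]=B1: continuation. acc=(acc<<6)|0x31=0x131
Byte[11]=90: continuation. acc=(acc<<6)|0x10=0x4C50
Completed: cp=U+4C50 (starts at byte 9)
Byte[12]=DA: 2-byte lead, need 1 cont bytes. acc=0x1A
Byte[13]=AC: continuation. acc=(acc<<6)|0x2C=0x6AC
Completed: cp=U+06AC (starts at byte 12)
Byte[14]=E1: 3-byte lead, need 2 cont bytes. acc=0x1
Byte[15]=8D: continuation. acc=(acc<<6)|0x0D=0x4D
Byte[16]=81: continuation. acc=(acc<<6)|0x01=0x1341
Completed: cp=U+1341 (starts at byte 14)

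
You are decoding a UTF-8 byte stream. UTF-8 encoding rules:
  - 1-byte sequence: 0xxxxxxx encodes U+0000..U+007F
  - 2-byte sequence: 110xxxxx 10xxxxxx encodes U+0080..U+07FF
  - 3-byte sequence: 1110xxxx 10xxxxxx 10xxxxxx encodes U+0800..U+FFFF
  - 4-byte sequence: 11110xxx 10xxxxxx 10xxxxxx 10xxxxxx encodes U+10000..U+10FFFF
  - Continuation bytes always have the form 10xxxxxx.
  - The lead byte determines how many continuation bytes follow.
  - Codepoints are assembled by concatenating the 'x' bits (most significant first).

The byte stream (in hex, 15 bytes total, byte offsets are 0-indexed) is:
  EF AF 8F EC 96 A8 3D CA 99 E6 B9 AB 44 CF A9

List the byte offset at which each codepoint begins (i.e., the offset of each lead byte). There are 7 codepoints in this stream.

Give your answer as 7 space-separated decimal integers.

Answer: 0 3 6 7 9 12 13

Derivation:
Byte[0]=EF: 3-byte lead, need 2 cont bytes. acc=0xF
Byte[1]=AF: continuation. acc=(acc<<6)|0x2F=0x3EF
Byte[2]=8F: continuation. acc=(acc<<6)|0x0F=0xFBCF
Completed: cp=U+FBCF (starts at byte 0)
Byte[3]=EC: 3-byte lead, need 2 cont bytes. acc=0xC
Byte[4]=96: continuation. acc=(acc<<6)|0x16=0x316
Byte[5]=A8: continuation. acc=(acc<<6)|0x28=0xC5A8
Completed: cp=U+C5A8 (starts at byte 3)
Byte[6]=3D: 1-byte ASCII. cp=U+003D
Byte[7]=CA: 2-byte lead, need 1 cont bytes. acc=0xA
Byte[8]=99: continuation. acc=(acc<<6)|0x19=0x299
Completed: cp=U+0299 (starts at byte 7)
Byte[9]=E6: 3-byte lead, need 2 cont bytes. acc=0x6
Byte[10]=B9: continuation. acc=(acc<<6)|0x39=0x1B9
Byte[11]=AB: continuation. acc=(acc<<6)|0x2B=0x6E6B
Completed: cp=U+6E6B (starts at byte 9)
Byte[12]=44: 1-byte ASCII. cp=U+0044
Byte[13]=CF: 2-byte lead, need 1 cont bytes. acc=0xF
Byte[14]=A9: continuation. acc=(acc<<6)|0x29=0x3E9
Completed: cp=U+03E9 (starts at byte 13)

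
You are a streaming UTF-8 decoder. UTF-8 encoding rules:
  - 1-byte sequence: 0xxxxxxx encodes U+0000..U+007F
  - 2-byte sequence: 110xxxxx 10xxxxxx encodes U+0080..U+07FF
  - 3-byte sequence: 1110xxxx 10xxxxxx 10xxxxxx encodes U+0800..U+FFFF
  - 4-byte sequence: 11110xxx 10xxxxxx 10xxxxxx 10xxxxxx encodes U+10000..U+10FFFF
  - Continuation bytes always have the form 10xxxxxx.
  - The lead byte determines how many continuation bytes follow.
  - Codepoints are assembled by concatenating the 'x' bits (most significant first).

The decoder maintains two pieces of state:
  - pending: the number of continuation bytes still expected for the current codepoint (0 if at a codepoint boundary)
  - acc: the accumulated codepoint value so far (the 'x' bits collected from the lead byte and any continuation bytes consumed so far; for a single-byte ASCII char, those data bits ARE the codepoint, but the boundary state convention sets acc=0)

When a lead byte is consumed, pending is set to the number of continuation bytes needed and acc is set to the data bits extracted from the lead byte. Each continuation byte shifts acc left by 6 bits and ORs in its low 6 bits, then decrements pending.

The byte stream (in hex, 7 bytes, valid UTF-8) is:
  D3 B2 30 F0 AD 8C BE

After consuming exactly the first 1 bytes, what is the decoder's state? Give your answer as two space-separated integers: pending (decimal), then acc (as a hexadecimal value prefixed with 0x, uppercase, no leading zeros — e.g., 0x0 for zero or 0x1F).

Answer: 1 0x13

Derivation:
Byte[0]=D3: 2-byte lead. pending=1, acc=0x13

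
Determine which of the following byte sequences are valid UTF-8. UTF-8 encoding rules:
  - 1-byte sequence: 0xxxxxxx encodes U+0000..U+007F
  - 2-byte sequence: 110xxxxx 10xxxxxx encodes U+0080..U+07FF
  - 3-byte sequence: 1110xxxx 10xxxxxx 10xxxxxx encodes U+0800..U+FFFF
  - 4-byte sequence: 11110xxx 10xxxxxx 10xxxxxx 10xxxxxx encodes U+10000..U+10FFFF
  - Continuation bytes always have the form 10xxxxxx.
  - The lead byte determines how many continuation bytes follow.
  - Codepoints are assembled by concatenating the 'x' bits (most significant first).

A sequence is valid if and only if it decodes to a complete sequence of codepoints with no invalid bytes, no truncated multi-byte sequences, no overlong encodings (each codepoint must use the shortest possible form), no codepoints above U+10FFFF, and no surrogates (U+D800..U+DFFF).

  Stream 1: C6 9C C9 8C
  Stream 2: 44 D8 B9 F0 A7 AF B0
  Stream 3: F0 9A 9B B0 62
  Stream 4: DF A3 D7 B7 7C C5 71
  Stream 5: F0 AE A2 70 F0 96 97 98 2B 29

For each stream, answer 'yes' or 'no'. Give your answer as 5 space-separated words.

Answer: yes yes yes no no

Derivation:
Stream 1: decodes cleanly. VALID
Stream 2: decodes cleanly. VALID
Stream 3: decodes cleanly. VALID
Stream 4: error at byte offset 6. INVALID
Stream 5: error at byte offset 3. INVALID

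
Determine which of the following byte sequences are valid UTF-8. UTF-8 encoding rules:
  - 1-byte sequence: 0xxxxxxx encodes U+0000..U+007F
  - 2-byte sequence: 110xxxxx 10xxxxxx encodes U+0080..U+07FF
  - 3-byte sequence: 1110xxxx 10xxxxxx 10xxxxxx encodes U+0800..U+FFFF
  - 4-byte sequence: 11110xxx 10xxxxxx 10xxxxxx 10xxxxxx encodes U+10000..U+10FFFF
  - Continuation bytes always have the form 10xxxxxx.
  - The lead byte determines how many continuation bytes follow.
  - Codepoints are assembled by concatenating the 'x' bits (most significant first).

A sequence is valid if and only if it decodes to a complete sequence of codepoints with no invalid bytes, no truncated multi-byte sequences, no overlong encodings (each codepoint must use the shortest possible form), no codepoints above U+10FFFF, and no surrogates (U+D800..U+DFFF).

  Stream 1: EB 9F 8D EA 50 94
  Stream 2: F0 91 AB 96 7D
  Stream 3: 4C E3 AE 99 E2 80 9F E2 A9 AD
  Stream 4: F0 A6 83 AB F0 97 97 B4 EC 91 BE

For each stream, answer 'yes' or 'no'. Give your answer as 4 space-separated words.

Answer: no yes yes yes

Derivation:
Stream 1: error at byte offset 4. INVALID
Stream 2: decodes cleanly. VALID
Stream 3: decodes cleanly. VALID
Stream 4: decodes cleanly. VALID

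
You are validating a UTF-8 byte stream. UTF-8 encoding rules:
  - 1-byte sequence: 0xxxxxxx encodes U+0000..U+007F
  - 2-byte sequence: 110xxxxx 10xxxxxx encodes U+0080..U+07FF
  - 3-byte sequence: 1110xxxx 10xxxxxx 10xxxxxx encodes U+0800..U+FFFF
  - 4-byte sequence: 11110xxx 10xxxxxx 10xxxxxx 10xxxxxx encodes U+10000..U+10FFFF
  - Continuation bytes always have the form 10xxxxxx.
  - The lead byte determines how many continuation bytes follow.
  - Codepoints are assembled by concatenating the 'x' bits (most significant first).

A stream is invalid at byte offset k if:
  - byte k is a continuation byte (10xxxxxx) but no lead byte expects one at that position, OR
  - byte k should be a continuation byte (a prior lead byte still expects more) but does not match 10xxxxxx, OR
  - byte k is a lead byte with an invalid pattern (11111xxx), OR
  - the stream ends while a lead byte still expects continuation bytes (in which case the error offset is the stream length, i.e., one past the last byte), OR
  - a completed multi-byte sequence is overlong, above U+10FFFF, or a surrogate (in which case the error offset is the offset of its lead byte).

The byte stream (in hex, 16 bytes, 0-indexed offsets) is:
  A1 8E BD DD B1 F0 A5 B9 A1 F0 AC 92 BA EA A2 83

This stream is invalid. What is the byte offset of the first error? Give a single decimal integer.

Byte[0]=A1: INVALID lead byte (not 0xxx/110x/1110/11110)

Answer: 0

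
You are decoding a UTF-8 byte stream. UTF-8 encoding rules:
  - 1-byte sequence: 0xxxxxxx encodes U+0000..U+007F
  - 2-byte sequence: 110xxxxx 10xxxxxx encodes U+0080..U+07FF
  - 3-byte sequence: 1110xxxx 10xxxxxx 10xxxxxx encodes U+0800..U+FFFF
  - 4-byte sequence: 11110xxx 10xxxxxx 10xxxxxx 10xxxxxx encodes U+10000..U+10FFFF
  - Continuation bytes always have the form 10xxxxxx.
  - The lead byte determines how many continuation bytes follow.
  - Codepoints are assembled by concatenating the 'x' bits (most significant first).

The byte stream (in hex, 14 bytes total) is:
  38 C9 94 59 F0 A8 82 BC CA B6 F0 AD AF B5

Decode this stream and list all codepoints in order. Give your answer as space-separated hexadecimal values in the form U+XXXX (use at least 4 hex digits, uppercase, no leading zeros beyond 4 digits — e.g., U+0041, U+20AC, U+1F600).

Answer: U+0038 U+0254 U+0059 U+280BC U+02B6 U+2DBF5

Derivation:
Byte[0]=38: 1-byte ASCII. cp=U+0038
Byte[1]=C9: 2-byte lead, need 1 cont bytes. acc=0x9
Byte[2]=94: continuation. acc=(acc<<6)|0x14=0x254
Completed: cp=U+0254 (starts at byte 1)
Byte[3]=59: 1-byte ASCII. cp=U+0059
Byte[4]=F0: 4-byte lead, need 3 cont bytes. acc=0x0
Byte[5]=A8: continuation. acc=(acc<<6)|0x28=0x28
Byte[6]=82: continuation. acc=(acc<<6)|0x02=0xA02
Byte[7]=BC: continuation. acc=(acc<<6)|0x3C=0x280BC
Completed: cp=U+280BC (starts at byte 4)
Byte[8]=CA: 2-byte lead, need 1 cont bytes. acc=0xA
Byte[9]=B6: continuation. acc=(acc<<6)|0x36=0x2B6
Completed: cp=U+02B6 (starts at byte 8)
Byte[10]=F0: 4-byte lead, need 3 cont bytes. acc=0x0
Byte[11]=AD: continuation. acc=(acc<<6)|0x2D=0x2D
Byte[12]=AF: continuation. acc=(acc<<6)|0x2F=0xB6F
Byte[13]=B5: continuation. acc=(acc<<6)|0x35=0x2DBF5
Completed: cp=U+2DBF5 (starts at byte 10)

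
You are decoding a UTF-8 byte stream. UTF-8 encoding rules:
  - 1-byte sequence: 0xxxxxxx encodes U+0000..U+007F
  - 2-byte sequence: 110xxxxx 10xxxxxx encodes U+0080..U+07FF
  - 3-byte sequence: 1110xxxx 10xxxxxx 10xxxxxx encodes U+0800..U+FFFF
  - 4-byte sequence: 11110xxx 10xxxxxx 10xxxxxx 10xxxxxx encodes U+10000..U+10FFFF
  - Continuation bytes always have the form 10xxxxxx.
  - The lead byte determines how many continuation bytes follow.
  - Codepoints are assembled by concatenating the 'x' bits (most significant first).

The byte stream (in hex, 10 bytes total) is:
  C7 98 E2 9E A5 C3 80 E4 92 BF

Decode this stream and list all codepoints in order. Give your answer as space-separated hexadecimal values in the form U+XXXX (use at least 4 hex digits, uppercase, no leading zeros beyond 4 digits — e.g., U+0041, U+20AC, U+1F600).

Answer: U+01D8 U+27A5 U+00C0 U+44BF

Derivation:
Byte[0]=C7: 2-byte lead, need 1 cont bytes. acc=0x7
Byte[1]=98: continuation. acc=(acc<<6)|0x18=0x1D8
Completed: cp=U+01D8 (starts at byte 0)
Byte[2]=E2: 3-byte lead, need 2 cont bytes. acc=0x2
Byte[3]=9E: continuation. acc=(acc<<6)|0x1E=0x9E
Byte[4]=A5: continuation. acc=(acc<<6)|0x25=0x27A5
Completed: cp=U+27A5 (starts at byte 2)
Byte[5]=C3: 2-byte lead, need 1 cont bytes. acc=0x3
Byte[6]=80: continuation. acc=(acc<<6)|0x00=0xC0
Completed: cp=U+00C0 (starts at byte 5)
Byte[7]=E4: 3-byte lead, need 2 cont bytes. acc=0x4
Byte[8]=92: continuation. acc=(acc<<6)|0x12=0x112
Byte[9]=BF: continuation. acc=(acc<<6)|0x3F=0x44BF
Completed: cp=U+44BF (starts at byte 7)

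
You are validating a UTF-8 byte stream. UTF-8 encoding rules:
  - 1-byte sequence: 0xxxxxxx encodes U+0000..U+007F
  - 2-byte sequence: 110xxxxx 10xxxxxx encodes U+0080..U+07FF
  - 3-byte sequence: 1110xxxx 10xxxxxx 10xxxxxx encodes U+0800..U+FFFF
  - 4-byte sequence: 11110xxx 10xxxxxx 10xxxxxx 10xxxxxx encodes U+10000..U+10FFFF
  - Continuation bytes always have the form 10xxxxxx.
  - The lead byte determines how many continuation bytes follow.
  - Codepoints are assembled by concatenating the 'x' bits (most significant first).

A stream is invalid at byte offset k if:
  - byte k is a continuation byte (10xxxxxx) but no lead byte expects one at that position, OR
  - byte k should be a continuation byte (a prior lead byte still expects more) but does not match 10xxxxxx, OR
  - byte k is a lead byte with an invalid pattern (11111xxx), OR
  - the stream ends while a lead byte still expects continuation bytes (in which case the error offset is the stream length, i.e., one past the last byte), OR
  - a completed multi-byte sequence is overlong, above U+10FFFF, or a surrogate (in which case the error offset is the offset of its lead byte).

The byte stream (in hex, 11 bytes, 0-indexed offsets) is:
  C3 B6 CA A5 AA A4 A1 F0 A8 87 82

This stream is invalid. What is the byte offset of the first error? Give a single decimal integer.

Byte[0]=C3: 2-byte lead, need 1 cont bytes. acc=0x3
Byte[1]=B6: continuation. acc=(acc<<6)|0x36=0xF6
Completed: cp=U+00F6 (starts at byte 0)
Byte[2]=CA: 2-byte lead, need 1 cont bytes. acc=0xA
Byte[3]=A5: continuation. acc=(acc<<6)|0x25=0x2A5
Completed: cp=U+02A5 (starts at byte 2)
Byte[4]=AA: INVALID lead byte (not 0xxx/110x/1110/11110)

Answer: 4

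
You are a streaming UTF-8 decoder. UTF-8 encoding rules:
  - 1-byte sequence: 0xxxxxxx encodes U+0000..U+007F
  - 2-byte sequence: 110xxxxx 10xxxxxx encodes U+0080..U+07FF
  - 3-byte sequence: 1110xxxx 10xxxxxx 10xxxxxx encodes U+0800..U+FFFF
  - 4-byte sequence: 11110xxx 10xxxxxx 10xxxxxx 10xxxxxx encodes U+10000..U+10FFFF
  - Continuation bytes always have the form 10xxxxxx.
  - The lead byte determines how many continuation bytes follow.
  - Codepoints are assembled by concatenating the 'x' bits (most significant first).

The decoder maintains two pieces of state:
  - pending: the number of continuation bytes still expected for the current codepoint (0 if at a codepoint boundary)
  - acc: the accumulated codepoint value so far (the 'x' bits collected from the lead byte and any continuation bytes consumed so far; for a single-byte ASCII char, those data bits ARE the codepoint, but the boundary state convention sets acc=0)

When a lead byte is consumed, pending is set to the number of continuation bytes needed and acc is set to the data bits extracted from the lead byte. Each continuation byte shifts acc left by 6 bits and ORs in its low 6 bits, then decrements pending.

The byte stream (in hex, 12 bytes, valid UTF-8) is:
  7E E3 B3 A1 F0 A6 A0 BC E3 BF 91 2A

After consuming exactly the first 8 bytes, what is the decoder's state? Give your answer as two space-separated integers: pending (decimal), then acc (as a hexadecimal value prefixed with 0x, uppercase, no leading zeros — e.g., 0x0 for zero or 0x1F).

Byte[0]=7E: 1-byte. pending=0, acc=0x0
Byte[1]=E3: 3-byte lead. pending=2, acc=0x3
Byte[2]=B3: continuation. acc=(acc<<6)|0x33=0xF3, pending=1
Byte[3]=A1: continuation. acc=(acc<<6)|0x21=0x3CE1, pending=0
Byte[4]=F0: 4-byte lead. pending=3, acc=0x0
Byte[5]=A6: continuation. acc=(acc<<6)|0x26=0x26, pending=2
Byte[6]=A0: continuation. acc=(acc<<6)|0x20=0x9A0, pending=1
Byte[7]=BC: continuation. acc=(acc<<6)|0x3C=0x2683C, pending=0

Answer: 0 0x2683C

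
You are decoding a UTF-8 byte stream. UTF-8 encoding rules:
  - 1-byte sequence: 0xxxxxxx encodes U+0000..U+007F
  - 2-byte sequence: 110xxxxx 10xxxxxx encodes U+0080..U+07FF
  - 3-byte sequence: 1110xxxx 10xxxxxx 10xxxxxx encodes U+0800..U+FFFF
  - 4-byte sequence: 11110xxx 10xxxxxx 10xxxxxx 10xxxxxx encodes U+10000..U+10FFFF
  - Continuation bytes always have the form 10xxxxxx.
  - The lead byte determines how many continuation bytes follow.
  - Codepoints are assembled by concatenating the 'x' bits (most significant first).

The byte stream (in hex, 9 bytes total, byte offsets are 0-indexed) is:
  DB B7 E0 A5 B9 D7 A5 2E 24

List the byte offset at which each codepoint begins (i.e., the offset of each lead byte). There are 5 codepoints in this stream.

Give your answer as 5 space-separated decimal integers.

Byte[0]=DB: 2-byte lead, need 1 cont bytes. acc=0x1B
Byte[1]=B7: continuation. acc=(acc<<6)|0x37=0x6F7
Completed: cp=U+06F7 (starts at byte 0)
Byte[2]=E0: 3-byte lead, need 2 cont bytes. acc=0x0
Byte[3]=A5: continuation. acc=(acc<<6)|0x25=0x25
Byte[4]=B9: continuation. acc=(acc<<6)|0x39=0x979
Completed: cp=U+0979 (starts at byte 2)
Byte[5]=D7: 2-byte lead, need 1 cont bytes. acc=0x17
Byte[6]=A5: continuation. acc=(acc<<6)|0x25=0x5E5
Completed: cp=U+05E5 (starts at byte 5)
Byte[7]=2E: 1-byte ASCII. cp=U+002E
Byte[8]=24: 1-byte ASCII. cp=U+0024

Answer: 0 2 5 7 8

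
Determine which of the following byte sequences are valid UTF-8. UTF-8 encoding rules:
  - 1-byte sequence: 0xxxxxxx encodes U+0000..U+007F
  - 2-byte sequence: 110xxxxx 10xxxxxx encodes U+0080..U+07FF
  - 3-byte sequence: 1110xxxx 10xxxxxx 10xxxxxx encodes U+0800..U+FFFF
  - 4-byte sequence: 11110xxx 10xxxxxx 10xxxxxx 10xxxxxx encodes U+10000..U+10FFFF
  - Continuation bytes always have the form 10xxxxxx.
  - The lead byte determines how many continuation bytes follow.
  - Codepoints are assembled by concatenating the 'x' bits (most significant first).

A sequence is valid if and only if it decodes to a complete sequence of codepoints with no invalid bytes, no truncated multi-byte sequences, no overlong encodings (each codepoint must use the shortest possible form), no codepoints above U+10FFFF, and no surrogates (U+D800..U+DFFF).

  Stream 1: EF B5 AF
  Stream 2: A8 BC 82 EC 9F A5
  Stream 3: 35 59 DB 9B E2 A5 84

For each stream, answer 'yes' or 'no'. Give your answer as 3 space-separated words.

Answer: yes no yes

Derivation:
Stream 1: decodes cleanly. VALID
Stream 2: error at byte offset 0. INVALID
Stream 3: decodes cleanly. VALID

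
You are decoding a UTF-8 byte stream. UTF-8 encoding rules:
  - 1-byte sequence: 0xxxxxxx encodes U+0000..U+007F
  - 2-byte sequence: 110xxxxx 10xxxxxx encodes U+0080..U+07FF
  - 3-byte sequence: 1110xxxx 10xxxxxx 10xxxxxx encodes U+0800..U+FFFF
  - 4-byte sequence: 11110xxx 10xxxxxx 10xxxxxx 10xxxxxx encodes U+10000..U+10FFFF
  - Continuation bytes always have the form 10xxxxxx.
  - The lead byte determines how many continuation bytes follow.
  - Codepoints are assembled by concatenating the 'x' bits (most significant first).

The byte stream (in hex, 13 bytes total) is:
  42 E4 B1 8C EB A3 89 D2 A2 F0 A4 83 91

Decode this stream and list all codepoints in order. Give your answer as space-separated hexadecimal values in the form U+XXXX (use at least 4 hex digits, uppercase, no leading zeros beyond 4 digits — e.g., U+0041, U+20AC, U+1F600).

Answer: U+0042 U+4C4C U+B8C9 U+04A2 U+240D1

Derivation:
Byte[0]=42: 1-byte ASCII. cp=U+0042
Byte[1]=E4: 3-byte lead, need 2 cont bytes. acc=0x4
Byte[2]=B1: continuation. acc=(acc<<6)|0x31=0x131
Byte[3]=8C: continuation. acc=(acc<<6)|0x0C=0x4C4C
Completed: cp=U+4C4C (starts at byte 1)
Byte[4]=EB: 3-byte lead, need 2 cont bytes. acc=0xB
Byte[5]=A3: continuation. acc=(acc<<6)|0x23=0x2E3
Byte[6]=89: continuation. acc=(acc<<6)|0x09=0xB8C9
Completed: cp=U+B8C9 (starts at byte 4)
Byte[7]=D2: 2-byte lead, need 1 cont bytes. acc=0x12
Byte[8]=A2: continuation. acc=(acc<<6)|0x22=0x4A2
Completed: cp=U+04A2 (starts at byte 7)
Byte[9]=F0: 4-byte lead, need 3 cont bytes. acc=0x0
Byte[10]=A4: continuation. acc=(acc<<6)|0x24=0x24
Byte[11]=83: continuation. acc=(acc<<6)|0x03=0x903
Byte[12]=91: continuation. acc=(acc<<6)|0x11=0x240D1
Completed: cp=U+240D1 (starts at byte 9)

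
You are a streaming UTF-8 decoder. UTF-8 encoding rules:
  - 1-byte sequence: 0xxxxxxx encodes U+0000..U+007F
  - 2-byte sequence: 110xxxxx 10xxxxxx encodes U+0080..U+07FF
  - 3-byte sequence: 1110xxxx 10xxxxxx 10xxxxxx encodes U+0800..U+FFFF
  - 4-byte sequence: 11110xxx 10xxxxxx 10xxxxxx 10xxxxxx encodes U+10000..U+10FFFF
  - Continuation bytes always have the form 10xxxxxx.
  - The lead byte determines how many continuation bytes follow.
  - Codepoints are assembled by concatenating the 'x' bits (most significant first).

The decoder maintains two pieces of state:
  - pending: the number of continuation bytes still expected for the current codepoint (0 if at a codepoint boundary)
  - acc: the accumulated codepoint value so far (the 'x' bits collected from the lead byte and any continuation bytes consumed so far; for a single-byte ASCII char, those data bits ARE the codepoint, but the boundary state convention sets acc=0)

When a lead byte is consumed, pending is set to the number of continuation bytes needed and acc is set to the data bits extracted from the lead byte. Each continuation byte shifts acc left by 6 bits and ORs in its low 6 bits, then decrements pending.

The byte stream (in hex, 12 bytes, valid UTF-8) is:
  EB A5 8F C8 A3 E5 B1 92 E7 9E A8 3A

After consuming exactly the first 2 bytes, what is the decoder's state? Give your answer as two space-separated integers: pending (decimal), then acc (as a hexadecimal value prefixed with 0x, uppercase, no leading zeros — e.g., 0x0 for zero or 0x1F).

Answer: 1 0x2E5

Derivation:
Byte[0]=EB: 3-byte lead. pending=2, acc=0xB
Byte[1]=A5: continuation. acc=(acc<<6)|0x25=0x2E5, pending=1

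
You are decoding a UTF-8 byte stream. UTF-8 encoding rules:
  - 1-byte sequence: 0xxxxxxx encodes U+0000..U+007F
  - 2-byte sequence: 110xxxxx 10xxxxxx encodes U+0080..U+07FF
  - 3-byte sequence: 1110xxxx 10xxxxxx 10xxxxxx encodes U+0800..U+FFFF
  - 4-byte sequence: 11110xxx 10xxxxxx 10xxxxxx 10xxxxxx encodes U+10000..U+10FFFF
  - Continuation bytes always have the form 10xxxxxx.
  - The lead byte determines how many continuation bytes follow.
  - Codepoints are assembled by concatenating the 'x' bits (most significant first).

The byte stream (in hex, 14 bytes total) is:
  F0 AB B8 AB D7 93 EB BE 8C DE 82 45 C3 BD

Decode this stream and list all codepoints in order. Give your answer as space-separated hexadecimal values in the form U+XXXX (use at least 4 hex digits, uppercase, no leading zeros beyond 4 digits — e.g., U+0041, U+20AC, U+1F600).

Answer: U+2BE2B U+05D3 U+BF8C U+0782 U+0045 U+00FD

Derivation:
Byte[0]=F0: 4-byte lead, need 3 cont bytes. acc=0x0
Byte[1]=AB: continuation. acc=(acc<<6)|0x2B=0x2B
Byte[2]=B8: continuation. acc=(acc<<6)|0x38=0xAF8
Byte[3]=AB: continuation. acc=(acc<<6)|0x2B=0x2BE2B
Completed: cp=U+2BE2B (starts at byte 0)
Byte[4]=D7: 2-byte lead, need 1 cont bytes. acc=0x17
Byte[5]=93: continuation. acc=(acc<<6)|0x13=0x5D3
Completed: cp=U+05D3 (starts at byte 4)
Byte[6]=EB: 3-byte lead, need 2 cont bytes. acc=0xB
Byte[7]=BE: continuation. acc=(acc<<6)|0x3E=0x2FE
Byte[8]=8C: continuation. acc=(acc<<6)|0x0C=0xBF8C
Completed: cp=U+BF8C (starts at byte 6)
Byte[9]=DE: 2-byte lead, need 1 cont bytes. acc=0x1E
Byte[10]=82: continuation. acc=(acc<<6)|0x02=0x782
Completed: cp=U+0782 (starts at byte 9)
Byte[11]=45: 1-byte ASCII. cp=U+0045
Byte[12]=C3: 2-byte lead, need 1 cont bytes. acc=0x3
Byte[13]=BD: continuation. acc=(acc<<6)|0x3D=0xFD
Completed: cp=U+00FD (starts at byte 12)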